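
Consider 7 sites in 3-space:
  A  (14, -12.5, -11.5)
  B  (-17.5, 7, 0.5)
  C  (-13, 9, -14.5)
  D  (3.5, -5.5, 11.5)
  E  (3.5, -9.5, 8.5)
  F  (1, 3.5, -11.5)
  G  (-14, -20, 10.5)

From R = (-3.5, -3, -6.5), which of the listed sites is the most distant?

G

Squared Euclidean distances:
|RA|² = (-3.5−14)² + (-3−(-12.5))² + (-6.5−(-11.5))² = 306.25 + 90.25 + 25 = 421.5
|RB|² = (-3.5−(-17.5))² + (-3−7)² + (-6.5−0.5)² = 196 + 100 + 49 = 345
|RC|² = (-3.5−(-13))² + (-3−9)² + (-6.5−(-14.5))² = 90.25 + 144 + 64 = 298.25
|RD|² = (-3.5−3.5)² + (-3−(-5.5))² + (-6.5−11.5)² = 49 + 6.25 + 324 = 379.25
|RE|² = (-3.5−3.5)² + (-3−(-9.5))² + (-6.5−8.5)² = 49 + 42.25 + 225 = 316.25
|RF|² = (-3.5−1)² + (-3−3.5)² + (-6.5−(-11.5))² = 20.25 + 42.25 + 25 = 87.5
|RG|² = (-3.5−(-14))² + (-3−(-20))² + (-6.5−10.5)² = 110.25 + 289 + 289 = 688.25
The largest is to G.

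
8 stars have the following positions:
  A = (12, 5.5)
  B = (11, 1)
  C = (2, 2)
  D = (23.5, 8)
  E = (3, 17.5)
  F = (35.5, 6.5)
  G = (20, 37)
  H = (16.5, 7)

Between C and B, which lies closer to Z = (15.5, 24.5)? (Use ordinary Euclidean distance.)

B

Compare squared distances:
|ZC|² = (15.5−2)² + (24.5−2)² = 182.25 + 506.25 = 688.5
|ZB|² = (15.5−11)² + (24.5−1)² = 20.25 + 552.25 = 572.5
688.5 > 572.5, so B is closer.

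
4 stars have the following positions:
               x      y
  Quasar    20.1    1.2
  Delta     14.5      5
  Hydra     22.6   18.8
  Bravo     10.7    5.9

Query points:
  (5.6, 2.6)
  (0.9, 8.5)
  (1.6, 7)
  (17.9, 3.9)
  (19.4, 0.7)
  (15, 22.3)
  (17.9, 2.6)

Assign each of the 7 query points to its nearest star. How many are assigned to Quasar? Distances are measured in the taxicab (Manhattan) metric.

2

(5.6, 2.6) — d to each: Quasar:15.9, Delta:11.3, Hydra:33.2, Bravo:8.4 → nearest is Bravo
(0.9, 8.5) — d to each: Quasar:26.5, Delta:17.1, Hydra:32, Bravo:12.4 → nearest is Bravo
(1.6, 7) — d to each: Quasar:24.3, Delta:14.9, Hydra:32.8, Bravo:10.2 → nearest is Bravo
(17.9, 3.9) — d to each: Quasar:4.9, Delta:4.5, Hydra:19.6, Bravo:9.2 → nearest is Delta
(19.4, 0.7) — d to each: Quasar:1.2, Delta:9.2, Hydra:21.3, Bravo:13.9 → nearest is Quasar
(15, 22.3) — d to each: Quasar:26.2, Delta:17.8, Hydra:11.1, Bravo:20.7 → nearest is Hydra
(17.9, 2.6) — d to each: Quasar:3.6, Delta:5.8, Hydra:20.9, Bravo:10.5 → nearest is Quasar
2 of the 7 points have Quasar as nearest.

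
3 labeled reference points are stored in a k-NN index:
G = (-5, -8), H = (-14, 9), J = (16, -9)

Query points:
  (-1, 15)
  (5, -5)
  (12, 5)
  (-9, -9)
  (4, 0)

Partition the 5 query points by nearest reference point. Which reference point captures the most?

(-1, 15) — d² to each: G:545, H:205, J:865 → nearest is H
(5, -5) — d² to each: G:109, H:557, J:137 → nearest is G
(12, 5) — d² to each: G:458, H:692, J:212 → nearest is J
(-9, -9) — d² to each: G:17, H:349, J:625 → nearest is G
(4, 0) — d² to each: G:145, H:405, J:225 → nearest is G
Tally — G:3, H:1, J:1. G captures the most (3).

G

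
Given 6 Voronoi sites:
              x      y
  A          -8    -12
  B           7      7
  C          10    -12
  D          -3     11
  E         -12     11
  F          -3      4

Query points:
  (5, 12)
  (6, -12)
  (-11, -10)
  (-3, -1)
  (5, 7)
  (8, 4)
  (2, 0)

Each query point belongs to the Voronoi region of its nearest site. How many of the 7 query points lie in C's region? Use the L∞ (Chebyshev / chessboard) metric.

1

(5, 12) — d to each: A:24, B:5, C:24, D:8, E:17, F:8 → nearest is B
(6, -12) — d to each: A:14, B:19, C:4, D:23, E:23, F:16 → nearest is C
(-11, -10) — d to each: A:3, B:18, C:21, D:21, E:21, F:14 → nearest is A
(-3, -1) — d to each: A:11, B:10, C:13, D:12, E:12, F:5 → nearest is F
(5, 7) — d to each: A:19, B:2, C:19, D:8, E:17, F:8 → nearest is B
(8, 4) — d to each: A:16, B:3, C:16, D:11, E:20, F:11 → nearest is B
(2, 0) — d to each: A:12, B:7, C:12, D:11, E:14, F:5 → nearest is F
1 of the 7 points has C as nearest.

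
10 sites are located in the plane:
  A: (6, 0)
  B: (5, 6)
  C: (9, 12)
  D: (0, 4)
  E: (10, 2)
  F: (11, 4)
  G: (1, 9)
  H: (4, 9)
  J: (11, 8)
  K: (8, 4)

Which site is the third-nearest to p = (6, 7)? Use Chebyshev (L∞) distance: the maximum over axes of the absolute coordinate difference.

d(p,A) = max(0, 7) = 7
d(p,B) = max(1, 1) = 1
d(p,C) = max(3, 5) = 5
d(p,D) = max(6, 3) = 6
d(p,E) = max(4, 5) = 5
d(p,F) = max(5, 3) = 5
d(p,G) = max(5, 2) = 5
d(p,H) = max(2, 2) = 2
d(p,J) = max(5, 1) = 5
d(p,K) = max(2, 3) = 3
Sorted ascending: B, H, K, C, … — the third-nearest is K.

K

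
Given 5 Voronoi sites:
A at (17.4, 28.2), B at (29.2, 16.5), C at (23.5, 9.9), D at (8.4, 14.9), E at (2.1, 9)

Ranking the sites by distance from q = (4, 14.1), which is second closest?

E

Compare squared distances (the ordering matches that of the actual distances):
|qA|² = (4−17.4)² + (14.1−28.2)² = 179.56 + 198.81 = 378.37
|qB|² = (4−29.2)² + (14.1−16.5)² = 635.04 + 5.76 = 640.8
|qC|² = (4−23.5)² + (14.1−9.9)² = 380.25 + 17.64 = 397.89
|qD|² = (4−8.4)² + (14.1−14.9)² = 19.36 + 0.64 = 20
|qE|² = (4−2.1)² + (14.1−9)² = 3.61 + 26.01 = 29.62
Sorted ascending: D, E, A, … — the second-nearest is E.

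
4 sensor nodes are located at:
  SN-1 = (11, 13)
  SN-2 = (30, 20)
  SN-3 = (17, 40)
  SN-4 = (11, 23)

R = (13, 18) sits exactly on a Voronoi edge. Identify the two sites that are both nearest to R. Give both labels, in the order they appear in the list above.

SN-1 and SN-4

Squared distances from R to each site:
d²(R, SN-1) = (13−11)² + (18−13)² = 4 + 25 = 29
d²(R, SN-2) = (13−30)² + (18−20)² = 289 + 4 = 293
d²(R, SN-3) = (13−17)² + (18−40)² = 16 + 484 = 500
d²(R, SN-4) = (13−11)² + (18−23)² = 4 + 25 = 29
R is equidistant from SN-1 and SN-4 (both at squared distance 29), and every other site is strictly farther — so R lies on the SN-1–SN-4 Voronoi edge.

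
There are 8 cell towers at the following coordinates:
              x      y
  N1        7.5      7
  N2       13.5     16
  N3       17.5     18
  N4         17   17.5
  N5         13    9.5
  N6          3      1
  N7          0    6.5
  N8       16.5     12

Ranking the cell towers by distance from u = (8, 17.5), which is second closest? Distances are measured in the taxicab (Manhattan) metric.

d(u,N1) = 0.5 + 10.5 = 11
d(u,N2) = 5.5 + 1.5 = 7
d(u,N3) = 9.5 + 0.5 = 10
d(u,N4) = 9 + 0 = 9
d(u,N5) = 5 + 8 = 13
d(u,N6) = 5 + 16.5 = 21.5
d(u,N7) = 8 + 11 = 19
d(u,N8) = 8.5 + 5.5 = 14
Sorted ascending: N2, N4, N3, … — the second-nearest is N4.

N4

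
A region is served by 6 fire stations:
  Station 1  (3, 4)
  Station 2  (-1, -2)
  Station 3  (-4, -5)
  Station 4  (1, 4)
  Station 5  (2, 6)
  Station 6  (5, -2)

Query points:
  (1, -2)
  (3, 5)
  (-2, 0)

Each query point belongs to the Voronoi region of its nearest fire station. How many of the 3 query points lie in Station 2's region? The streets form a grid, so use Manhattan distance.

2

(1, -2) — d to each: Station 1:8, Station 2:2, Station 3:8, Station 4:6, Station 5:9, Station 6:4 → nearest is Station 2
(3, 5) — d to each: Station 1:1, Station 2:11, Station 3:17, Station 4:3, Station 5:2, Station 6:9 → nearest is Station 1
(-2, 0) — d to each: Station 1:9, Station 2:3, Station 3:7, Station 4:7, Station 5:10, Station 6:9 → nearest is Station 2
2 of the 3 points have Station 2 as nearest.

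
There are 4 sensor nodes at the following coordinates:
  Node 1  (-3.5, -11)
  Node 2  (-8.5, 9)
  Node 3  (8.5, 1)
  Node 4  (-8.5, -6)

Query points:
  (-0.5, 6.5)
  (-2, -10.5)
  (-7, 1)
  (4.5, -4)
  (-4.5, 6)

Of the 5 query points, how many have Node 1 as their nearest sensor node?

(-0.5, 6.5) — d² to each: Node 1:315.25, Node 2:70.25, Node 3:111.25, Node 4:220.25 → nearest is Node 2
(-2, -10.5) — d² to each: Node 1:2.5, Node 2:422.5, Node 3:242.5, Node 4:62.5 → nearest is Node 1
(-7, 1) — d² to each: Node 1:156.25, Node 2:66.25, Node 3:240.25, Node 4:51.25 → nearest is Node 4
(4.5, -4) — d² to each: Node 1:113, Node 2:338, Node 3:41, Node 4:173 → nearest is Node 3
(-4.5, 6) — d² to each: Node 1:290, Node 2:25, Node 3:194, Node 4:160 → nearest is Node 2
1 of the 5 points has Node 1 as nearest.

1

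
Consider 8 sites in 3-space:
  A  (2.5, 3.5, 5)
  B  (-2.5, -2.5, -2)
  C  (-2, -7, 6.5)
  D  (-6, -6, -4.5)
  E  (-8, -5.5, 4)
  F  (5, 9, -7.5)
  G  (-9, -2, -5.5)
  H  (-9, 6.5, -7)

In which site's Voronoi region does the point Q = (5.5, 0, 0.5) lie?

Since √ is increasing, it suffices to compare squared distances:
|QA|² = (5.5−2.5)² + (0−3.5)² + (0.5−5)² = 9 + 12.25 + 20.25 = 41.5
|QB|² = (5.5−(-2.5))² + (0−(-2.5))² + (0.5−(-2))² = 64 + 6.25 + 6.25 = 76.5
|QC|² = (5.5−(-2))² + (0−(-7))² + (0.5−6.5)² = 56.25 + 49 + 36 = 141.25
|QD|² = (5.5−(-6))² + (0−(-6))² + (0.5−(-4.5))² = 132.25 + 36 + 25 = 193.25
|QE|² = (5.5−(-8))² + (0−(-5.5))² + (0.5−4)² = 182.25 + 30.25 + 12.25 = 224.75
|QF|² = (5.5−5)² + (0−9)² + (0.5−(-7.5))² = 0.25 + 81 + 64 = 145.25
|QG|² = (5.5−(-9))² + (0−(-2))² + (0.5−(-5.5))² = 210.25 + 4 + 36 = 250.25
|QH|² = (5.5−(-9))² + (0−6.5)² + (0.5−(-7))² = 210.25 + 42.25 + 56.25 = 308.75
A is nearest.

A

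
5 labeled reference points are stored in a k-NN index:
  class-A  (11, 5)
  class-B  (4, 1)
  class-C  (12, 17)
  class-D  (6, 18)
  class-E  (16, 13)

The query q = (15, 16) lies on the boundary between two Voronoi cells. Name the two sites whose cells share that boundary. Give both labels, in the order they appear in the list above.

class-C and class-E

Squared distances from q to each site:
d²(q, class-A) = (15−11)² + (16−5)² = 16 + 121 = 137
d²(q, class-B) = (15−4)² + (16−1)² = 121 + 225 = 346
d²(q, class-C) = (15−12)² + (16−17)² = 9 + 1 = 10
d²(q, class-D) = (15−6)² + (16−18)² = 81 + 4 = 85
d²(q, class-E) = (15−16)² + (16−13)² = 1 + 9 = 10
q is equidistant from class-C and class-E (both at squared distance 10), and every other site is strictly farther — so q lies on the class-C–class-E Voronoi edge.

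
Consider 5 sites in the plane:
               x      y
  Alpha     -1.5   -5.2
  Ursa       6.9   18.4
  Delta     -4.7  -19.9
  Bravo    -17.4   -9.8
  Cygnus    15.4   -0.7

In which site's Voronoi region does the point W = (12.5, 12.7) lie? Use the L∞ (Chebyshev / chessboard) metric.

Ursa

d(W, Alpha) = max(14, 17.9) = 17.9
d(W, Ursa) = max(5.6, 5.7) = 5.7
d(W, Delta) = max(17.2, 32.6) = 32.6
d(W, Bravo) = max(29.9, 22.5) = 29.9
d(W, Cygnus) = max(2.9, 13.4) = 13.4
Ursa is nearest.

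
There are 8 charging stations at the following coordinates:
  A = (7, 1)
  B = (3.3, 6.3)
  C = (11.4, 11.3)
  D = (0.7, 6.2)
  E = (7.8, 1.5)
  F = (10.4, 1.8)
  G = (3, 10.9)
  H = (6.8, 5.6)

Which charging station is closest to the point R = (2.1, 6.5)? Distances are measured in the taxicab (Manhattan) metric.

B

d(R,A) = 4.9 + 5.5 = 10.4
d(R,B) = 1.2 + 0.2 = 1.4
d(R,C) = 9.3 + 4.8 = 14.1
d(R,D) = 1.4 + 0.3 = 1.7
d(R,E) = 5.7 + 5 = 10.7
d(R,F) = 8.3 + 4.7 = 13
d(R,G) = 0.9 + 4.4 = 5.3
d(R,H) = 4.7 + 0.9 = 5.6
Minimum is at B.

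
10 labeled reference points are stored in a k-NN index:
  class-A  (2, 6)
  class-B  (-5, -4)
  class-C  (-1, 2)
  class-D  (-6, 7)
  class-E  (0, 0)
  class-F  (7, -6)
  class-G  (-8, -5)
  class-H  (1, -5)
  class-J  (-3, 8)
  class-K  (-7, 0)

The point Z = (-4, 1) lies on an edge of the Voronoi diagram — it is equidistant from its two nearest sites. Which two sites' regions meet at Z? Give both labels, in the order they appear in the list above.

Squared distances from Z to each site:
d²(Z, class-A) = (-4−2)² + (1−6)² = 36 + 25 = 61
d²(Z, class-B) = (-4−(-5))² + (1−(-4))² = 1 + 25 = 26
d²(Z, class-C) = (-4−(-1))² + (1−2)² = 9 + 1 = 10
d²(Z, class-D) = (-4−(-6))² + (1−7)² = 4 + 36 = 40
d²(Z, class-E) = (-4−0)² + (1−0)² = 16 + 1 = 17
d²(Z, class-F) = (-4−7)² + (1−(-6))² = 121 + 49 = 170
d²(Z, class-G) = (-4−(-8))² + (1−(-5))² = 16 + 36 = 52
d²(Z, class-H) = (-4−1)² + (1−(-5))² = 25 + 36 = 61
d²(Z, class-J) = (-4−(-3))² + (1−8)² = 1 + 49 = 50
d²(Z, class-K) = (-4−(-7))² + (1−0)² = 9 + 1 = 10
Z is equidistant from class-C and class-K (both at squared distance 10), and every other site is strictly farther — so Z lies on the class-C–class-K Voronoi edge.

class-C and class-K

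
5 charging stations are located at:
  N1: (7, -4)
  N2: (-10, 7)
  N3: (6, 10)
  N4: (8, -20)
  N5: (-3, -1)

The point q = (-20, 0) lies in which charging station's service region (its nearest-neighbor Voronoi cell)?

N2

Compare squared distances (the ordering matches that of the actual distances):
|qN1|² = (-20−7)² + (0−(-4))² = 729 + 16 = 745
|qN2|² = (-20−(-10))² + (0−7)² = 100 + 49 = 149
|qN3|² = (-20−6)² + (0−10)² = 676 + 100 = 776
|qN4|² = (-20−8)² + (0−(-20))² = 784 + 400 = 1184
|qN5|² = (-20−(-3))² + (0−(-1))² = 289 + 1 = 290
Minimum is at N2.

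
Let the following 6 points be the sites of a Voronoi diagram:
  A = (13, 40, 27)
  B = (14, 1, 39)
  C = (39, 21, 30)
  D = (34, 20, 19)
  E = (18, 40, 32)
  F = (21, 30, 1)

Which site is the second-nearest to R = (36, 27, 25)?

D

Squared Euclidean distances:
|RA|² = (36−13)² + (27−40)² + (25−27)² = 529 + 169 + 4 = 702
|RB|² = (36−14)² + (27−1)² + (25−39)² = 484 + 676 + 196 = 1356
|RC|² = (36−39)² + (27−21)² + (25−30)² = 9 + 36 + 25 = 70
|RD|² = (36−34)² + (27−20)² + (25−19)² = 4 + 49 + 36 = 89
|RE|² = (36−18)² + (27−40)² + (25−32)² = 324 + 169 + 49 = 542
|RF|² = (36−21)² + (27−30)² + (25−1)² = 225 + 9 + 576 = 810
Sorted ascending: C, D, E, … — the second-nearest is D.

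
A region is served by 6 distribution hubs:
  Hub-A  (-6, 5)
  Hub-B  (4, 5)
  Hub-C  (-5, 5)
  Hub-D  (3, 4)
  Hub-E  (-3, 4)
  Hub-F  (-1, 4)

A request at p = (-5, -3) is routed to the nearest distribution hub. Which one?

Hub-E

Squared Euclidean distances:
d²(p, Hub-A) = (-5−(-6))² + (-3−5)² = 1 + 64 = 65
d²(p, Hub-B) = (-5−4)² + (-3−5)² = 81 + 64 = 145
d²(p, Hub-C) = (-5−(-5))² + (-3−5)² = 0 + 64 = 64
d²(p, Hub-D) = (-5−3)² + (-3−4)² = 64 + 49 = 113
d²(p, Hub-E) = (-5−(-3))² + (-3−4)² = 4 + 49 = 53
d²(p, Hub-F) = (-5−(-1))² + (-3−4)² = 16 + 49 = 65
Hub-E is nearest.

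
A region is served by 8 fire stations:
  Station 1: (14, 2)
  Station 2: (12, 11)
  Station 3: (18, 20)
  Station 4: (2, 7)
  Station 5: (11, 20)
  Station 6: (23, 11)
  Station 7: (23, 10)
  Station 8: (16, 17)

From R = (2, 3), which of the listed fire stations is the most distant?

Squared Euclidean distances:
d²(R, Station 1) = 144 + 1 = 145
d²(R, Station 2) = 100 + 64 = 164
d²(R, Station 3) = 256 + 289 = 545
d²(R, Station 4) = 0 + 16 = 16
d²(R, Station 5) = 81 + 289 = 370
d²(R, Station 6) = 441 + 64 = 505
d²(R, Station 7) = 441 + 49 = 490
d²(R, Station 8) = 196 + 196 = 392
The largest is to Station 3.

Station 3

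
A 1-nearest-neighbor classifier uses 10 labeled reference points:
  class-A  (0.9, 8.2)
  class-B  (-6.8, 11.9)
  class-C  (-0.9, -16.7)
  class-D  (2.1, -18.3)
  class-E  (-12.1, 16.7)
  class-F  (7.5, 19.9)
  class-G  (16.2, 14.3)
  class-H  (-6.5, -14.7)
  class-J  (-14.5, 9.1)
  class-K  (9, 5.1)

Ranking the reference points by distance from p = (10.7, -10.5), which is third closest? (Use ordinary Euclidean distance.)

Squared Euclidean distances:
d²(p, class-A) = 96.04 + 349.69 = 445.73
d²(p, class-B) = 306.25 + 501.76 = 808.01
d²(p, class-C) = 134.56 + 38.44 = 173
d²(p, class-D) = 73.96 + 60.84 = 134.8
d²(p, class-E) = 519.84 + 739.84 = 1259.68
d²(p, class-F) = 10.24 + 924.16 = 934.4
d²(p, class-G) = 30.25 + 615.04 = 645.29
d²(p, class-H) = 295.84 + 17.64 = 313.48
d²(p, class-J) = 635.04 + 384.16 = 1019.2
d²(p, class-K) = 2.89 + 243.36 = 246.25
Sorted ascending: class-D, class-C, class-K, class-H, … — the third-nearest is class-K.

class-K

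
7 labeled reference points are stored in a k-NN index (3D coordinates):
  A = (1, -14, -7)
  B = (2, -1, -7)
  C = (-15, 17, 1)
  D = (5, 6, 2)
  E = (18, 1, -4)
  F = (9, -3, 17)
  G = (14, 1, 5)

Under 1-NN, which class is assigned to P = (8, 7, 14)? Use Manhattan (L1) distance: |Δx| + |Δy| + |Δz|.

d(P,A) = |8−1| + |7−(-14)| + |14−(-7)| = 7 + 21 + 21 = 49
d(P,B) = |8−2| + |7−(-1)| + |14−(-7)| = 6 + 8 + 21 = 35
d(P,C) = |8−(-15)| + |7−17| + |14−1| = 23 + 10 + 13 = 46
d(P,D) = |8−5| + |7−6| + |14−2| = 3 + 1 + 12 = 16
d(P,E) = |8−18| + |7−1| + |14−(-4)| = 10 + 6 + 18 = 34
d(P,F) = |8−9| + |7−(-3)| + |14−17| = 1 + 10 + 3 = 14
d(P,G) = |8−14| + |7−1| + |14−5| = 6 + 6 + 9 = 21
The smallest is to F, so P lies in the Voronoi region of F.

F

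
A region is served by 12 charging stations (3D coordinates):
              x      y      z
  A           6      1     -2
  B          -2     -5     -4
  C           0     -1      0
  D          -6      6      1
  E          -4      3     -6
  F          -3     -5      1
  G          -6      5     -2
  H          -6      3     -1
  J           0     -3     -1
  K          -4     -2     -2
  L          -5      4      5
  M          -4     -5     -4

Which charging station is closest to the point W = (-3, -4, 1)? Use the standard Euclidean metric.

F

Since √ is increasing, it suffices to compare squared distances:
|WA|² = 81 + 25 + 9 = 115
|WB|² = 1 + 1 + 25 = 27
|WC|² = 9 + 9 + 1 = 19
|WD|² = 9 + 100 + 0 = 109
|WE|² = 1 + 49 + 49 = 99
|WF|² = 0 + 1 + 0 = 1
|WG|² = 9 + 81 + 9 = 99
|WH|² = 9 + 49 + 4 = 62
|WJ|² = 9 + 1 + 4 = 14
|WK|² = 1 + 4 + 9 = 14
|WL|² = 4 + 64 + 16 = 84
|WM|² = 1 + 1 + 25 = 27
F is nearest.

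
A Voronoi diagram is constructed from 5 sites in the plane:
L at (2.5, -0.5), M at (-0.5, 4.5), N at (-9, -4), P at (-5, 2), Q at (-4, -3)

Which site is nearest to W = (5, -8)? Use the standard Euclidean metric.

L

Squared Euclidean distances:
|WL|² = (5−2.5)² + (-8−(-0.5))² = 6.25 + 56.25 = 62.5
|WM|² = (5−(-0.5))² + (-8−4.5)² = 30.25 + 156.25 = 186.5
|WN|² = (5−(-9))² + (-8−(-4))² = 196 + 16 = 212
|WP|² = (5−(-5))² + (-8−2)² = 100 + 100 = 200
|WQ|² = (5−(-4))² + (-8−(-3))² = 81 + 25 = 106
The smallest is to L, so W lies in the Voronoi region of L.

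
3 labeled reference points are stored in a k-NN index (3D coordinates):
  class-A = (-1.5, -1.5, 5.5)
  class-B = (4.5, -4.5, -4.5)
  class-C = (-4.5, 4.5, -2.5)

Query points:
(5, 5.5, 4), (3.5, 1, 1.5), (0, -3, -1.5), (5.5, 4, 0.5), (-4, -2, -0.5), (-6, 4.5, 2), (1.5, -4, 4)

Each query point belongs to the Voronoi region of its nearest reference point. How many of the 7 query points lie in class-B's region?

(5, 5.5, 4) — d² to each: class-A:93.5, class-B:172.5, class-C:133.5 → nearest is class-A
(3.5, 1, 1.5) — d² to each: class-A:47.25, class-B:67.25, class-C:92.25 → nearest is class-A
(0, -3, -1.5) — d² to each: class-A:53.5, class-B:31.5, class-C:77.5 → nearest is class-B
(5.5, 4, 0.5) — d² to each: class-A:104.25, class-B:98.25, class-C:109.25 → nearest is class-B
(-4, -2, -0.5) — d² to each: class-A:42.5, class-B:94.5, class-C:46.5 → nearest is class-A
(-6, 4.5, 2) — d² to each: class-A:68.5, class-B:233.5, class-C:22.5 → nearest is class-C
(1.5, -4, 4) — d² to each: class-A:17.5, class-B:81.5, class-C:150.5 → nearest is class-A
2 of the 7 points have class-B as nearest.

2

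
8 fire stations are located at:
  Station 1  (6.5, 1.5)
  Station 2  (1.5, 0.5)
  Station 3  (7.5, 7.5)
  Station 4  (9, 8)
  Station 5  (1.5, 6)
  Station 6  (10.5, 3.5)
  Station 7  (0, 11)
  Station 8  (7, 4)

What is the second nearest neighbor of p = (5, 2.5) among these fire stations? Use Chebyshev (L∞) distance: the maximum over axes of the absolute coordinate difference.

d(p, Station 1) = max(1.5, 1) = 1.5
d(p, Station 2) = max(3.5, 2) = 3.5
d(p, Station 3) = max(2.5, 5) = 5
d(p, Station 4) = max(4, 5.5) = 5.5
d(p, Station 5) = max(3.5, 3.5) = 3.5
d(p, Station 6) = max(5.5, 1) = 5.5
d(p, Station 7) = max(5, 8.5) = 8.5
d(p, Station 8) = max(2, 1.5) = 2
Sorted ascending: Station 1, Station 8, Station 2, … — the second-nearest is Station 8.

Station 8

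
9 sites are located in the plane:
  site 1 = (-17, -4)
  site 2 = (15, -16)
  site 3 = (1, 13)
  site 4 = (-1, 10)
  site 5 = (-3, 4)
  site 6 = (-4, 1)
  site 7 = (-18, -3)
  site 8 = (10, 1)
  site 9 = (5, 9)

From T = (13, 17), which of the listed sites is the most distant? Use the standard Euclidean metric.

Compare squared distances (the ordering matches that of the actual distances):
d²(T, site 1) = 900 + 441 = 1341
d²(T, site 2) = 4 + 1089 = 1093
d²(T, site 3) = 144 + 16 = 160
d²(T, site 4) = 196 + 49 = 245
d²(T, site 5) = 256 + 169 = 425
d²(T, site 6) = 289 + 256 = 545
d²(T, site 7) = 961 + 400 = 1361
d²(T, site 8) = 9 + 256 = 265
d²(T, site 9) = 64 + 64 = 128
The largest is to site 7.

site 7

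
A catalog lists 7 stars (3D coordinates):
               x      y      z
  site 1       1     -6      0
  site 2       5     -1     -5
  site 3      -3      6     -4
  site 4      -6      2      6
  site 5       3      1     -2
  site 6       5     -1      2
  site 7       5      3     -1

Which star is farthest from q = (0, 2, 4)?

site 2

Squared Euclidean distances:
d²(q, site 1) = (0−1)² + (2−(-6))² + (4−0)² = 1 + 64 + 16 = 81
d²(q, site 2) = (0−5)² + (2−(-1))² + (4−(-5))² = 25 + 9 + 81 = 115
d²(q, site 3) = (0−(-3))² + (2−6)² + (4−(-4))² = 9 + 16 + 64 = 89
d²(q, site 4) = (0−(-6))² + (2−2)² + (4−6)² = 36 + 0 + 4 = 40
d²(q, site 5) = (0−3)² + (2−1)² + (4−(-2))² = 9 + 1 + 36 = 46
d²(q, site 6) = (0−5)² + (2−(-1))² + (4−2)² = 25 + 9 + 4 = 38
d²(q, site 7) = (0−5)² + (2−3)² + (4−(-1))² = 25 + 1 + 25 = 51
The largest is to site 2.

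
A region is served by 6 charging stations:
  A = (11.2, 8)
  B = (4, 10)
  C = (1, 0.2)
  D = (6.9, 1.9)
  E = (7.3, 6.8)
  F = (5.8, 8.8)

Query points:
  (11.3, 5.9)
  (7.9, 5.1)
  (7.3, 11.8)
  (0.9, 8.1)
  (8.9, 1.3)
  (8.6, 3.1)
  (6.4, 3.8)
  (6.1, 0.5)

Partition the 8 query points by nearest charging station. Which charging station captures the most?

(11.3, 5.9) — d² to each: A:4.42, B:70.1, C:138.58, D:35.36, E:16.81, F:38.66 → nearest is A
(7.9, 5.1) — d² to each: A:19.3, B:39.22, C:71.62, D:11.24, E:3.25, F:18.1 → nearest is E
(7.3, 11.8) — d² to each: A:29.65, B:14.13, C:174.25, D:98.17, E:25, F:11.25 → nearest is F
(0.9, 8.1) — d² to each: A:106.1, B:13.22, C:62.42, D:74.44, E:42.65, F:24.5 → nearest is B
(8.9, 1.3) — d² to each: A:50.18, B:99.7, C:63.62, D:4.36, E:32.81, F:65.86 → nearest is D
(8.6, 3.1) — d² to each: A:30.77, B:68.77, C:66.17, D:4.33, E:15.38, F:40.33 → nearest is D
(6.4, 3.8) — d² to each: A:40.68, B:44.2, C:42.12, D:3.86, E:9.81, F:25.36 → nearest is D
(6.1, 0.5) — d² to each: A:82.26, B:94.66, C:26.1, D:2.6, E:41.13, F:68.98 → nearest is D
Tally — A:1, B:1, D:4, E:1, F:1. D captures the most (4).

D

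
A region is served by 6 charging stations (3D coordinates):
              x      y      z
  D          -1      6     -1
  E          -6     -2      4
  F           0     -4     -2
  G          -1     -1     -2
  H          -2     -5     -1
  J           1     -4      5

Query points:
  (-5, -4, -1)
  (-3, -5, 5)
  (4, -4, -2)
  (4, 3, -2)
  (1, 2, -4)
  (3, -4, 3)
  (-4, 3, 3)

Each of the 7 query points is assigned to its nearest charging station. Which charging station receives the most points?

(-5, -4, -1) — d² to each: D:116, E:30, F:26, G:26, H:10, J:72 → nearest is H
(-3, -5, 5) — d² to each: D:161, E:19, F:59, G:69, H:37, J:17 → nearest is J
(4, -4, -2) — d² to each: D:126, E:140, F:16, G:34, H:38, J:58 → nearest is F
(4, 3, -2) — d² to each: D:35, E:161, F:65, G:41, H:101, J:107 → nearest is D
(1, 2, -4) — d² to each: D:29, E:129, F:41, G:17, H:67, J:117 → nearest is G
(3, -4, 3) — d² to each: D:132, E:86, F:34, G:50, H:42, J:8 → nearest is J
(-4, 3, 3) — d² to each: D:34, E:30, F:90, G:50, H:84, J:78 → nearest is E
Tally — D:1, E:1, F:1, G:1, H:1, J:2. J captures the most (2).

J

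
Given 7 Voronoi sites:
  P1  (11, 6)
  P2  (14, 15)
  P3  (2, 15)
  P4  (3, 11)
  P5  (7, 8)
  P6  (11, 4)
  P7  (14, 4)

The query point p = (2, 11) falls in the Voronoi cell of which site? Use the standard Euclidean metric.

P4

Compare squared distances (the ordering matches that of the actual distances):
|pP1|² = (2−11)² + (11−6)² = 81 + 25 = 106
|pP2|² = (2−14)² + (11−15)² = 144 + 16 = 160
|pP3|² = (2−2)² + (11−15)² = 0 + 16 = 16
|pP4|² = (2−3)² + (11−11)² = 1 + 0 = 1
|pP5|² = (2−7)² + (11−8)² = 25 + 9 = 34
|pP6|² = (2−11)² + (11−4)² = 81 + 49 = 130
|pP7|² = (2−14)² + (11−4)² = 144 + 49 = 193
Minimum is at P4.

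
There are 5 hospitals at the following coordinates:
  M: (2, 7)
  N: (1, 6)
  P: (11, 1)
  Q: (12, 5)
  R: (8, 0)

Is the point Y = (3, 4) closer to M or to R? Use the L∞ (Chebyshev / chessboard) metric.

d(Y,M) = max(1, 3) = 3
d(Y,R) = max(5, 4) = 5
3 < 5, so M is closer.

M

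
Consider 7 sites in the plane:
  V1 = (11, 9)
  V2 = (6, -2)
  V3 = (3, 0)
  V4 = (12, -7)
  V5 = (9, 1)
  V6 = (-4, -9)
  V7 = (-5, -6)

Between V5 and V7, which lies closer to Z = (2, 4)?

Compare squared distances:
|ZV5|² = (2−9)² + (4−1)² = 49 + 9 = 58
|ZV7|² = (2−(-5))² + (4−(-6))² = 49 + 100 = 149
58 < 149, so V5 is closer.

V5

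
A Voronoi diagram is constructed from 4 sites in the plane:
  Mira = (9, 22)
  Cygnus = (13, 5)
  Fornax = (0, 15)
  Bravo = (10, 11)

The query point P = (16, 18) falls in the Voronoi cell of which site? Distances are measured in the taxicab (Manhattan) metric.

Mira

d(P, Mira) = |16−9| + |18−22| = 7 + 4 = 11
d(P, Cygnus) = |16−13| + |18−5| = 3 + 13 = 16
d(P, Fornax) = |16−0| + |18−15| = 16 + 3 = 19
d(P, Bravo) = |16−10| + |18−11| = 6 + 7 = 13
Mira is nearest.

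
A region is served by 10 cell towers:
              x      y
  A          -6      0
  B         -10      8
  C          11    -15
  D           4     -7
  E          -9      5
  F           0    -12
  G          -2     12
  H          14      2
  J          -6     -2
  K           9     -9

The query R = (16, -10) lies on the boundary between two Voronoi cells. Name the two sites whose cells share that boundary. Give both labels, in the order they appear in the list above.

C and K

Squared distances from R to each site:
|RA|² = 484 + 100 = 584
|RB|² = 676 + 324 = 1000
|RC|² = 25 + 25 = 50
|RD|² = 144 + 9 = 153
|RE|² = 625 + 225 = 850
|RF|² = 256 + 4 = 260
|RG|² = 324 + 484 = 808
|RH|² = 4 + 144 = 148
|RJ|² = 484 + 64 = 548
|RK|² = 49 + 1 = 50
R is equidistant from C and K (both at squared distance 50), and every other site is strictly farther — so R lies on the C–K Voronoi edge.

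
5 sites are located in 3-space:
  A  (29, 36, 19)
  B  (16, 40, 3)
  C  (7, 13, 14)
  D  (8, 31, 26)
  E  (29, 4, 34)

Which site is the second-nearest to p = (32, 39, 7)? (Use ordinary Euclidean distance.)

B

Since √ is increasing, it suffices to compare squared distances:
|pA|² = 9 + 9 + 144 = 162
|pB|² = 256 + 1 + 16 = 273
|pC|² = 625 + 676 + 49 = 1350
|pD|² = 576 + 64 + 361 = 1001
|pE|² = 9 + 1225 + 729 = 1963
Sorted ascending: A, B, D, … — the second-nearest is B.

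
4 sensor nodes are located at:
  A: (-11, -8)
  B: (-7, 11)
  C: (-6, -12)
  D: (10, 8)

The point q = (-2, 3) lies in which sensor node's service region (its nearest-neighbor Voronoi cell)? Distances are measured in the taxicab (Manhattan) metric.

d(q,A) = |-2−(-11)| + |3−(-8)| = 9 + 11 = 20
d(q,B) = |-2−(-7)| + |3−11| = 5 + 8 = 13
d(q,C) = |-2−(-6)| + |3−(-12)| = 4 + 15 = 19
d(q,D) = |-2−10| + |3−8| = 12 + 5 = 17
Minimum is at B.

B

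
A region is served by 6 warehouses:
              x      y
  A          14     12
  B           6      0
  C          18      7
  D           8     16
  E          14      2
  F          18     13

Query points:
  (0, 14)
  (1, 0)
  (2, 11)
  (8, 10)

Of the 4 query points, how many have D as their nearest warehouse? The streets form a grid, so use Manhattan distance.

(0, 14) — d to each: A:16, B:20, C:25, D:10, E:26, F:19 → nearest is D
(1, 0) — d to each: A:25, B:5, C:24, D:23, E:15, F:30 → nearest is B
(2, 11) — d to each: A:13, B:15, C:20, D:11, E:21, F:18 → nearest is D
(8, 10) — d to each: A:8, B:12, C:13, D:6, E:14, F:13 → nearest is D
3 of the 4 points have D as nearest.

3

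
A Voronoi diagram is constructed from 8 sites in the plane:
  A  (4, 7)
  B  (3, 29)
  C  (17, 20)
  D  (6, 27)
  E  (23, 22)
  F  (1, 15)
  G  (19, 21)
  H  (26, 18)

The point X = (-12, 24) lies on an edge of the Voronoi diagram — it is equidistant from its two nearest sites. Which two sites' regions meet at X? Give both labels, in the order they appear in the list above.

B and F

Squared distances from X to each site:
|XA|² = (-12−4)² + (24−7)² = 256 + 289 = 545
|XB|² = (-12−3)² + (24−29)² = 225 + 25 = 250
|XC|² = (-12−17)² + (24−20)² = 841 + 16 = 857
|XD|² = (-12−6)² + (24−27)² = 324 + 9 = 333
|XE|² = (-12−23)² + (24−22)² = 1225 + 4 = 1229
|XF|² = (-12−1)² + (24−15)² = 169 + 81 = 250
|XG|² = (-12−19)² + (24−21)² = 961 + 9 = 970
|XH|² = (-12−26)² + (24−18)² = 1444 + 36 = 1480
X is equidistant from B and F (both at squared distance 250), and every other site is strictly farther — so X lies on the B–F Voronoi edge.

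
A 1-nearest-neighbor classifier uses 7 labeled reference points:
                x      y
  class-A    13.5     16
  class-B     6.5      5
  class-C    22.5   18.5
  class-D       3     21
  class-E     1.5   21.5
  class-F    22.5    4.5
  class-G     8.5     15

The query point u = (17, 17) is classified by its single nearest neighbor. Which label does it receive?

Since √ is increasing, it suffices to compare squared distances:
d²(u, class-A) = 12.25 + 1 = 13.25
d²(u, class-B) = 110.25 + 144 = 254.25
d²(u, class-C) = 30.25 + 2.25 = 32.5
d²(u, class-D) = 196 + 16 = 212
d²(u, class-E) = 240.25 + 20.25 = 260.5
d²(u, class-F) = 30.25 + 156.25 = 186.5
d²(u, class-G) = 72.25 + 4 = 76.25
Minimum is at class-A.

class-A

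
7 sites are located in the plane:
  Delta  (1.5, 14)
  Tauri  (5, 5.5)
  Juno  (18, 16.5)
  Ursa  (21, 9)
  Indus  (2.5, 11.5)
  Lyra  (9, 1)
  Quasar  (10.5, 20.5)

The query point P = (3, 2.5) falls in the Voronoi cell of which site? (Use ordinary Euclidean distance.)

Since √ is increasing, it suffices to compare squared distances:
d²(P, Delta) = (3−1.5)² + (2.5−14)² = 2.25 + 132.25 = 134.5
d²(P, Tauri) = (3−5)² + (2.5−5.5)² = 4 + 9 = 13
d²(P, Juno) = (3−18)² + (2.5−16.5)² = 225 + 196 = 421
d²(P, Ursa) = (3−21)² + (2.5−9)² = 324 + 42.25 = 366.25
d²(P, Indus) = (3−2.5)² + (2.5−11.5)² = 0.25 + 81 = 81.25
d²(P, Lyra) = (3−9)² + (2.5−1)² = 36 + 2.25 = 38.25
d²(P, Quasar) = (3−10.5)² + (2.5−20.5)² = 56.25 + 324 = 380.25
The smallest is to Tauri, so P lies in the Voronoi region of Tauri.

Tauri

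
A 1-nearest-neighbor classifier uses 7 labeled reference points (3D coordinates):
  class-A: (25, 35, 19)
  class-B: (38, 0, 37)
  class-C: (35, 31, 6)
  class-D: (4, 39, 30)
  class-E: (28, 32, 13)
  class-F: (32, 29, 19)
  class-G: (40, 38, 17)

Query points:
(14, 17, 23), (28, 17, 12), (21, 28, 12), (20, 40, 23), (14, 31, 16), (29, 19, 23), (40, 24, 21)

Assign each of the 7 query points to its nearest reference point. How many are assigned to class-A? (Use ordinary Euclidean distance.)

3

(14, 17, 23) — d² to each: class-A:461, class-B:1061, class-C:926, class-D:633, class-E:521, class-F:484, class-G:1153 → nearest is class-A
(28, 17, 12) — d² to each: class-A:382, class-B:1014, class-C:281, class-D:1384, class-E:226, class-F:209, class-G:610 → nearest is class-F
(21, 28, 12) — d² to each: class-A:114, class-B:1698, class-C:241, class-D:734, class-E:66, class-F:171, class-G:486 → nearest is class-E
(20, 40, 23) — d² to each: class-A:66, class-B:2120, class-C:595, class-D:306, class-E:228, class-F:281, class-G:440 → nearest is class-A
(14, 31, 16) — d² to each: class-A:146, class-B:1978, class-C:541, class-D:360, class-E:206, class-F:337, class-G:726 → nearest is class-A
(29, 19, 23) — d² to each: class-A:288, class-B:638, class-C:469, class-D:1074, class-E:270, class-F:125, class-G:518 → nearest is class-F
(40, 24, 21) — d² to each: class-A:350, class-B:836, class-C:299, class-D:1602, class-E:272, class-F:93, class-G:212 → nearest is class-F
3 of the 7 points have class-A as nearest.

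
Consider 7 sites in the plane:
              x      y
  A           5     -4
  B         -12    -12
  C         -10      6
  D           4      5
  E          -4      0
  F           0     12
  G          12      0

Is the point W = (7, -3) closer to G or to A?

A

Compare squared distances:
|WG|² = (7−12)² + (-3−0)² = 25 + 9 = 34
|WA|² = (7−5)² + (-3−(-4))² = 4 + 1 = 5
34 > 5, so A is closer.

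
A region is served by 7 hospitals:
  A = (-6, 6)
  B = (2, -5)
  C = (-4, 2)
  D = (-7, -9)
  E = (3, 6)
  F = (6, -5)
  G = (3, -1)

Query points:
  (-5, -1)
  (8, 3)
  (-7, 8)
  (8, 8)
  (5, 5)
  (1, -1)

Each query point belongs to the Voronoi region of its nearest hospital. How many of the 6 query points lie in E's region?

3

(-5, -1) — d² to each: A:50, B:65, C:10, D:68, E:113, F:137, G:64 → nearest is C
(8, 3) — d² to each: A:205, B:100, C:145, D:369, E:34, F:68, G:41 → nearest is E
(-7, 8) — d² to each: A:5, B:250, C:45, D:289, E:104, F:338, G:181 → nearest is A
(8, 8) — d² to each: A:200, B:205, C:180, D:514, E:29, F:173, G:106 → nearest is E
(5, 5) — d² to each: A:122, B:109, C:90, D:340, E:5, F:101, G:40 → nearest is E
(1, -1) — d² to each: A:98, B:17, C:34, D:128, E:53, F:41, G:4 → nearest is G
3 of the 6 points have E as nearest.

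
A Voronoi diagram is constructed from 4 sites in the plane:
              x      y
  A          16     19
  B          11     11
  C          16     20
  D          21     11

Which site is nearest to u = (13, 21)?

Squared Euclidean distances:
|uA|² = (13−16)² + (21−19)² = 9 + 4 = 13
|uB|² = (13−11)² + (21−11)² = 4 + 100 = 104
|uC|² = (13−16)² + (21−20)² = 9 + 1 = 10
|uD|² = (13−21)² + (21−11)² = 64 + 100 = 164
Minimum is at C.

C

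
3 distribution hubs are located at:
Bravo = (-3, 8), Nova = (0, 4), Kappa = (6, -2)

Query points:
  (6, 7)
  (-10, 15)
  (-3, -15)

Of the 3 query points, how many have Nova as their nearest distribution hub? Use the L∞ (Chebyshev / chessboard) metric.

1

(6, 7) — d to each: Bravo:9, Nova:6, Kappa:9 → nearest is Nova
(-10, 15) — d to each: Bravo:7, Nova:11, Kappa:17 → nearest is Bravo
(-3, -15) — d to each: Bravo:23, Nova:19, Kappa:13 → nearest is Kappa
1 of the 3 points has Nova as nearest.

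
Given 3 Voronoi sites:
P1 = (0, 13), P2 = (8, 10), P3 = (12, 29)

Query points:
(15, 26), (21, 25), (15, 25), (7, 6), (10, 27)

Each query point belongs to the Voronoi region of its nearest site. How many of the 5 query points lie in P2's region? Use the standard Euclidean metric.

(15, 26) — d² to each: P1:394, P2:305, P3:18 → nearest is P3
(21, 25) — d² to each: P1:585, P2:394, P3:97 → nearest is P3
(15, 25) — d² to each: P1:369, P2:274, P3:25 → nearest is P3
(7, 6) — d² to each: P1:98, P2:17, P3:554 → nearest is P2
(10, 27) — d² to each: P1:296, P2:293, P3:8 → nearest is P3
1 of the 5 points has P2 as nearest.

1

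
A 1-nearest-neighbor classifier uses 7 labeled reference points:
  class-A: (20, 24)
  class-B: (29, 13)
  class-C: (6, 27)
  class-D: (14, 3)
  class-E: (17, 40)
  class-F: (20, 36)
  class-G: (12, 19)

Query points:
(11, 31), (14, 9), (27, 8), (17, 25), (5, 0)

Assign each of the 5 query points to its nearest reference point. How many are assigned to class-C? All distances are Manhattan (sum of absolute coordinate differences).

1

(11, 31) — d to each: class-A:16, class-B:36, class-C:9, class-D:31, class-E:15, class-F:14, class-G:13 → nearest is class-C
(14, 9) — d to each: class-A:21, class-B:19, class-C:26, class-D:6, class-E:34, class-F:33, class-G:12 → nearest is class-D
(27, 8) — d to each: class-A:23, class-B:7, class-C:40, class-D:18, class-E:42, class-F:35, class-G:26 → nearest is class-B
(17, 25) — d to each: class-A:4, class-B:24, class-C:13, class-D:25, class-E:15, class-F:14, class-G:11 → nearest is class-A
(5, 0) — d to each: class-A:39, class-B:37, class-C:28, class-D:12, class-E:52, class-F:51, class-G:26 → nearest is class-D
1 of the 5 points has class-C as nearest.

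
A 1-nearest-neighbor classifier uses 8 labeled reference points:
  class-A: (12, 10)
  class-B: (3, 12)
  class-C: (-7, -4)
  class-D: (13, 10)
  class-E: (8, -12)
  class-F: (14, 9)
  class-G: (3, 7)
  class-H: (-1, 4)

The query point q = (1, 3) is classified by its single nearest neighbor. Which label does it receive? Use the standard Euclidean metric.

Compare squared distances (the ordering matches that of the actual distances):
d²(q, class-A) = 121 + 49 = 170
d²(q, class-B) = 4 + 81 = 85
d²(q, class-C) = 64 + 49 = 113
d²(q, class-D) = 144 + 49 = 193
d²(q, class-E) = 49 + 225 = 274
d²(q, class-F) = 169 + 36 = 205
d²(q, class-G) = 4 + 16 = 20
d²(q, class-H) = 4 + 1 = 5
class-H is nearest.

class-H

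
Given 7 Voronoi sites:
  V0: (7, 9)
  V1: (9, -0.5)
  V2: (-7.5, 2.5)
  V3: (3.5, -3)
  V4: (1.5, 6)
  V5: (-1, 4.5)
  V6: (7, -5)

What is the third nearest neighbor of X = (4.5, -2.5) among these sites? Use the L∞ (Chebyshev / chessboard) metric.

d(X,V0) = max(2.5, 11.5) = 11.5
d(X,V1) = max(4.5, 2) = 4.5
d(X,V2) = max(12, 5) = 12
d(X,V3) = max(1, 0.5) = 1
d(X,V4) = max(3, 8.5) = 8.5
d(X,V5) = max(5.5, 7) = 7
d(X,V6) = max(2.5, 2.5) = 2.5
Sorted ascending: V3, V6, V1, V5, … — the third-nearest is V1.

V1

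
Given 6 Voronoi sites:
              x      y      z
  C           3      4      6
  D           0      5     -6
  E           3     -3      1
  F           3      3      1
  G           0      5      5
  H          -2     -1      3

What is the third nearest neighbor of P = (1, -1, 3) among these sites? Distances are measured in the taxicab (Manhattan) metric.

F

d(P,C) = |1−3| + |-1−4| + |3−6| = 2 + 5 + 3 = 10
d(P,D) = |1−0| + |-1−5| + |3−(-6)| = 1 + 6 + 9 = 16
d(P,E) = |1−3| + |-1−(-3)| + |3−1| = 2 + 2 + 2 = 6
d(P,F) = |1−3| + |-1−3| + |3−1| = 2 + 4 + 2 = 8
d(P,G) = |1−0| + |-1−5| + |3−5| = 1 + 6 + 2 = 9
d(P,H) = |1−(-2)| + |-1−(-1)| + |3−3| = 3 + 0 + 0 = 3
Sorted ascending: H, E, F, G, … — the third-nearest is F.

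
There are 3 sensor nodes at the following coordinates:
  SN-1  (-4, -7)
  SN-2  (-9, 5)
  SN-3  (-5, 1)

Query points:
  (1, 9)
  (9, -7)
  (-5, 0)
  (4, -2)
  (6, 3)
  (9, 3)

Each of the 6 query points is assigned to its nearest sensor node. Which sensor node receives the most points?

(1, 9) — d² to each: SN-1:281, SN-2:116, SN-3:100 → nearest is SN-3
(9, -7) — d² to each: SN-1:169, SN-2:468, SN-3:260 → nearest is SN-1
(-5, 0) — d² to each: SN-1:50, SN-2:41, SN-3:1 → nearest is SN-3
(4, -2) — d² to each: SN-1:89, SN-2:218, SN-3:90 → nearest is SN-1
(6, 3) — d² to each: SN-1:200, SN-2:229, SN-3:125 → nearest is SN-3
(9, 3) — d² to each: SN-1:269, SN-2:328, SN-3:200 → nearest is SN-3
Tally — SN-1:2, SN-3:4. SN-3 captures the most (4).

SN-3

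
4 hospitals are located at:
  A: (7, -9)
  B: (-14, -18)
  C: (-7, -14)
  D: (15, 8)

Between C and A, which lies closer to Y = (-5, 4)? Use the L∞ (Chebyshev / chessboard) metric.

d(Y,C) = max(2, 18) = 18
d(Y,A) = max(12, 13) = 13
18 > 13, so A is closer.

A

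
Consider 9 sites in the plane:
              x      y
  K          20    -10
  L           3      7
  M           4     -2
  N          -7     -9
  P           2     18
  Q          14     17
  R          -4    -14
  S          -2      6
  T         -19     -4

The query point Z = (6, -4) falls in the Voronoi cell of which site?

M

Compare squared distances (the ordering matches that of the actual distances):
|ZK|² = (6−20)² + (-4−(-10))² = 196 + 36 = 232
|ZL|² = (6−3)² + (-4−7)² = 9 + 121 = 130
|ZM|² = (6−4)² + (-4−(-2))² = 4 + 4 = 8
|ZN|² = (6−(-7))² + (-4−(-9))² = 169 + 25 = 194
|ZP|² = (6−2)² + (-4−18)² = 16 + 484 = 500
|ZQ|² = (6−14)² + (-4−17)² = 64 + 441 = 505
|ZR|² = (6−(-4))² + (-4−(-14))² = 100 + 100 = 200
|ZS|² = (6−(-2))² + (-4−6)² = 64 + 100 = 164
|ZT|² = (6−(-19))² + (-4−(-4))² = 625 + 0 = 625
Minimum is at M.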